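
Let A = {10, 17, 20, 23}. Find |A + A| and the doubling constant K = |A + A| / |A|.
K = |A + A| / |A| = 9/4

Enumerate A + A = {a + b : a, b ∈ A}. With |A| = 4, there are |A|^2 = 16 ordered sum pairs; collecting distinct values, A + A = {20, 27, 30, 33, 34, 37, 40, 43, 46}, so |A + A| = 9. Thus K = 9/4. For comparison, the minimum possible |A + A| over all 4-element sets is 2·4 − 1 = 7 (so min K = 7/4), attained only by arithmetic progressions.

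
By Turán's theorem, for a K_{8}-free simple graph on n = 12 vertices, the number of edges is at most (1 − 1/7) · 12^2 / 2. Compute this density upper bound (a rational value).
Turán density bound = (6/7) · 12^2/2 = 432/7 ≈ 61.7143

Turán's theorem: ex(n, K_{r+1}) is achieved by the complete r-partite Turán graph T(n, r) with parts as balanced as possible, and is at most (1 − 1/r) · n^2/2. For r = 7, n = 12: the density bound is (6/7) · 144/2 = 432/7 ≈ 61.7143. The integer-valued extremum is e(T(12, 7)) = 61, which is strictly less than the density bound 432/7 since 7 ∤ 12 (the parts of T(12, 7) cannot all be equal).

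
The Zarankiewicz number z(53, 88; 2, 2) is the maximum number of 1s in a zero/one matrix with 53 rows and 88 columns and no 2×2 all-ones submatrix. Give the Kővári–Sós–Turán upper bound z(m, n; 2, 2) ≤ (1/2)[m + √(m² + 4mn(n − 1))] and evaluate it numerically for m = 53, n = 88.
z(53, 88; 2, 2) ≤ (1/2)[53 + √(53² + 4·53·88·87)] = (1/2)[53 + √1625881] = 664.0502

Kővári–Sós–Turán: let r_1, ..., r_53 be the row sums and z = Σ r_i the total number of 1s. Each pair of columns can share at most one row with both entries 1 (else a 2×2 all-ones block appears), so Σ_i C(r_i, 2) ≤ C(88, 2) = 3828. By convexity Σ_i C(r_i, 2) ≥ 53·C(z/53, 2) = z(z − 53)/(2·53), giving z² − 53z − 53·88·87 ≤ 0 and hence z ≤ (1/2)[53 + √(2809 + 4·405768)] = (1/2)[53 + √1625881] ≈ (1/2)(53 + 1275.1004) = 664.0502.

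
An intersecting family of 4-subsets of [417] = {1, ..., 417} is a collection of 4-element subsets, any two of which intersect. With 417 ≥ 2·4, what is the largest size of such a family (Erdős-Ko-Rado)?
max |F| = C(416, 3) = 11912160

The Erdős-Ko-Rado theorem states: for n ≥ 2k, an intersecting family of k-subsets of an n-element set has size at most C(n − 1, k − 1), with equality for 'star' families {A ⊆ [n] : |A| = k, i ∈ A} (fix an element i). For n = 417, k = 4: C(416, 3) = 11912160.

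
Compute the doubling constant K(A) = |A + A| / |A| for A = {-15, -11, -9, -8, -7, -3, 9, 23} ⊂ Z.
K = |A + A| / |A| = 30/8 = 15/4

Enumerate A + A = {a + b : a, b ∈ A}. With |A| = 8, there are |A|^2 = 64 ordered sum pairs; collecting distinct values, A + A = {-30, -26, -24, -23, -22, -20, -19, -18, -17, -16, -15, -14, -12, -11, -10, -6, -2, 0, 1, 2, 6, 8, 12, 14, 15, 16, 18, 20, 32, 46}, so |A + A| = 30. Thus K = 30/8 = 15/4. For comparison, the minimum possible |A + A| over all 8-element sets is 2·8 − 1 = 15 (so min K = 15/8), attained only by arithmetic progressions.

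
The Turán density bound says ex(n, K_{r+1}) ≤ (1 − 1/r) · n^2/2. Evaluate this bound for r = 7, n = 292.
Turán density bound = (6/7) · 292^2/2 = 255792/7 ≈ 36541.7143

Turán's theorem: ex(n, K_{r+1}) is achieved by the complete r-partite Turán graph T(n, r) with parts as balanced as possible, and is at most (1 − 1/r) · n^2/2. For r = 7, n = 292: the density bound is (6/7) · 85264/2 = 255792/7 ≈ 36541.7143. The integer-valued extremum is e(T(292, 7)) = 36541, which is strictly less than the density bound 255792/7 since 7 ∤ 292 (the parts of T(292, 7) cannot all be equal).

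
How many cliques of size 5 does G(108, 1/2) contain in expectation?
E[# K_5] = C(108, 5) · (1/2)^C(5, 2) = 111469176 / 2^10 = 13933647/128 = 108856.6171875

For each 5-subset S of vertices (there are C(108, 5) = 111469176 such S), let X_S = 1 if S induces a K_5 (all C(5, 2) = 10 edges present). Then P(X_S = 1) = (1/2)^10 = 1/1024. By linearity of expectation, E[# K_5] = C(108, 5) · (1/2)^10 = 111469176 / 1024 = 13933647/128 = 108856.6171875.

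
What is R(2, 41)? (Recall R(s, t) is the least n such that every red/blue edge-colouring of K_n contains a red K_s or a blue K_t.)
R(2, 41) = 41

R(2, k) = k for all k ≥ 2: in a 2-colouring of K_k, either some edge is red (a red K_2) or all edges are blue (a blue K_k). And K_{40} coloured all-blue has no blue K_41, so R(2, 41) > 40. Hence R(2, 41) = 41.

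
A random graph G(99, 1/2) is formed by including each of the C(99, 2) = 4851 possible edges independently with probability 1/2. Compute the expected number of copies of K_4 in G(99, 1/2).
E[# K_4] = C(99, 4) · (1/2)^C(4, 2) = 3764376 / 2^6 = 470547/8 = 58818.375

For each 4-subset S of vertices (there are C(99, 4) = 3764376 such S), let X_S = 1 if S induces a K_4 (all C(4, 2) = 6 edges present). Then P(X_S = 1) = (1/2)^6 = 1/64. By linearity of expectation, E[# K_4] = C(99, 4) · (1/2)^6 = 3764376 / 64 = 470547/8 = 58818.375.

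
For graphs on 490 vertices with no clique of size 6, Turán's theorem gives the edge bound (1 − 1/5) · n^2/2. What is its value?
Turán density bound = (4/5) · 490^2/2 = 96040

Turán's theorem: ex(n, K_{r+1}) is achieved by the complete r-partite Turán graph T(n, r) with parts as balanced as possible, and is at most (1 − 1/r) · n^2/2. For r = 5, n = 490: the density bound is (4/5) · 240100/2 = 96040. Since 5 ∣ 490, the Turán graph T(490, 5) has parts of equal size 98, and its edge count e(T(490, 5)) = 96040 attains the density bound exactly.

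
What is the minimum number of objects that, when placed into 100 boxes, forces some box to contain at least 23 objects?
n = (23 − 1)·100 + 1 = 2201

By the generalised pigeonhole principle, to guarantee some box contains ≥ r objects we need more than (r − 1) · k objects total. Threshold: n = (r − 1) · k + 1. With r = 23 and k = 100: n = 22 · 100 + 1 = 2200 + 1 = 2201. For n = 2200 = 22 · 100, we can put exactly 22 objects in every box, avoiding 23 in any single one — so 2201 is tight.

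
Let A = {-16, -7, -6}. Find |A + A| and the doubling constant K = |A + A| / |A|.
K = |A + A| / |A| = 6/3 = 2

Enumerate A + A = {a + b : a, b ∈ A}. With |A| = 3, there are |A|^2 = 9 ordered sum pairs; collecting distinct values, A + A = {-32, -23, -22, -14, -13, -12}, so |A + A| = 6. Thus K = 6/3 = 2. For comparison, the minimum possible |A + A| over all 3-element sets is 2·3 − 1 = 5 (so min K = 5/3), attained only by arithmetic progressions.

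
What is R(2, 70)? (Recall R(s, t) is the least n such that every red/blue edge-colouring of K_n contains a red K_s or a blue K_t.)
R(2, 70) = 70

R(2, k) = k for all k ≥ 2: in a 2-colouring of K_k, either some edge is red (a red K_2) or all edges are blue (a blue K_k). And K_{69} coloured all-blue has no blue K_70, so R(2, 70) > 69. Hence R(2, 70) = 70.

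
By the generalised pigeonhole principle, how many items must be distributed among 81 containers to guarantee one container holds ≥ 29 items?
n = (29 − 1)·81 + 1 = 2269

By the generalised pigeonhole principle, to guarantee some box contains ≥ r objects we need more than (r − 1) · k objects total. Threshold: n = (r − 1) · k + 1. With r = 29 and k = 81: n = 28 · 81 + 1 = 2268 + 1 = 2269. For n = 2268 = 28 · 81, we can put exactly 28 objects in every box, avoiding 29 in any single one — so 2269 is tight.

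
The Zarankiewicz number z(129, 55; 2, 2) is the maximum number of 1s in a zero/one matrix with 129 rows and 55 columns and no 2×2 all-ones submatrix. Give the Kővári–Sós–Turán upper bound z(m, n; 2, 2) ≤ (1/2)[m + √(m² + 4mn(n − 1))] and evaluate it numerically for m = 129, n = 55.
z(129, 55; 2, 2) ≤ (1/2)[129 + √(129² + 4·129·55·54)] = (1/2)[129 + √1549161] = 686.8265

Kővári–Sós–Turán: let r_1, ..., r_129 be the row sums and z = Σ r_i the total number of 1s. Each pair of columns can share at most one row with both entries 1 (else a 2×2 all-ones block appears), so Σ_i C(r_i, 2) ≤ C(55, 2) = 1485. By convexity Σ_i C(r_i, 2) ≥ 129·C(z/129, 2) = z(z − 129)/(2·129), giving z² − 129z − 129·55·54 ≤ 0 and hence z ≤ (1/2)[129 + √(16641 + 4·383130)] = (1/2)[129 + √1549161] ≈ (1/2)(129 + 1244.653) = 686.8265.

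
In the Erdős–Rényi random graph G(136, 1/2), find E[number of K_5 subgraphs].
E[# K_5] = C(136, 5) · (1/2)^C(5, 2) = 359933112 / 2^10 = 44991639/128 = 351497.1796875

For each 5-subset S of vertices (there are C(136, 5) = 359933112 such S), let X_S = 1 if S induces a K_5 (all C(5, 2) = 10 edges present). Then P(X_S = 1) = (1/2)^10 = 1/1024. By linearity of expectation, E[# K_5] = C(136, 5) · (1/2)^10 = 359933112 / 1024 = 44991639/128 = 351497.1796875.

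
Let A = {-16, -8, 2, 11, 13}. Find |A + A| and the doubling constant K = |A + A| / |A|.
K = |A + A| / |A| = 15/5 = 3

Enumerate A + A = {a + b : a, b ∈ A}. With |A| = 5, there are |A|^2 = 25 ordered sum pairs; collecting distinct values, A + A = {-32, -24, -16, -14, -6, -5, -3, 3, 4, 5, 13, 15, 22, 24, 26}, so |A + A| = 15. Thus K = 15/5 = 3. For comparison, the minimum possible |A + A| over all 5-element sets is 2·5 − 1 = 9 (so min K = 9/5), attained only by arithmetic progressions.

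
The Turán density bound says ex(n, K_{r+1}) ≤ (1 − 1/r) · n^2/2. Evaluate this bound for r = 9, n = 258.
Turán density bound = (8/9) · 258^2/2 = 29584

Turán's theorem: ex(n, K_{r+1}) is achieved by the complete r-partite Turán graph T(n, r) with parts as balanced as possible, and is at most (1 − 1/r) · n^2/2. For r = 9, n = 258: the density bound is (8/9) · 66564/2 = 29584. The integer-valued extremum is e(T(258, 9)) = 29583, which is strictly less than the density bound 29584 since 9 ∤ 258 (the parts of T(258, 9) cannot all be equal).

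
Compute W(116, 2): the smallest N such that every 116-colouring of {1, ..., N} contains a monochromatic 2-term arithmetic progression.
W(116, 2) = 116 + 1 = 117

A 2-term AP is any pair of integers, so a monochromatic 2-AP exists iff some colour is used at least twice. With 116 colours, the colouring i ↦ i on {1, ..., 116} uses each colour once, avoiding any monochromatic pair, so W(116, 2) > 116. For {1, ..., 117}, pigeonhole forces two integers of the same colour, which form a monochromatic 2-AP. Hence W(116, 2) = 117.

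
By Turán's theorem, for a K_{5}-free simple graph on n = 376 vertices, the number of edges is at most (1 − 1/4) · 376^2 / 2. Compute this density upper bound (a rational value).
Turán density bound = (3/4) · 376^2/2 = 53016

Turán's theorem: ex(n, K_{r+1}) is achieved by the complete r-partite Turán graph T(n, r) with parts as balanced as possible, and is at most (1 − 1/r) · n^2/2. For r = 4, n = 376: the density bound is (3/4) · 141376/2 = 53016. Since 4 ∣ 376, the Turán graph T(376, 4) has parts of equal size 94, and its edge count e(T(376, 4)) = 53016 attains the density bound exactly.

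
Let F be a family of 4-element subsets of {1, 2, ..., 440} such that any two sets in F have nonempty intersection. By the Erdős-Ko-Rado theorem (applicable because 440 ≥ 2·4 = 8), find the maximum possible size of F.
max |F| = C(439, 3) = 14004539

The Erdős-Ko-Rado theorem states: for n ≥ 2k, an intersecting family of k-subsets of an n-element set has size at most C(n − 1, k − 1), with equality for 'star' families {A ⊆ [n] : |A| = k, i ∈ A} (fix an element i). For n = 440, k = 4: C(439, 3) = 14004539.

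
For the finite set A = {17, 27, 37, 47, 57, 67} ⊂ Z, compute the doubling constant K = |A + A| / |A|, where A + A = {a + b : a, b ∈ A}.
K = |A + A| / |A| = 11/6

Enumerate A + A = {a + b : a, b ∈ A}. With |A| = 6, there are |A|^2 = 36 ordered sum pairs; collecting distinct values, A + A = {34, 44, 54, 64, 74, 84, 94, 104, 114, 124, 134}, so |A + A| = 11. Thus K = 11/6. Here |A + A| = 2|A| − 1 = 11, the minimum possible — so K = 11/6 is minimal, which holds iff A is an arithmetic progression.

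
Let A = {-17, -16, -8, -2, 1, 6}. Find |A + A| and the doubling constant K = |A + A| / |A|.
K = |A + A| / |A| = 19/6

Enumerate A + A = {a + b : a, b ∈ A}. With |A| = 6, there are |A|^2 = 36 ordered sum pairs; collecting distinct values, A + A = {-34, -33, -32, -25, -24, -19, -18, -16, -15, -11, -10, -7, -4, -2, -1, 2, 4, 7, 12}, so |A + A| = 19. Thus K = 19/6. For comparison, the minimum possible |A + A| over all 6-element sets is 2·6 − 1 = 11 (so min K = 11/6), attained only by arithmetic progressions.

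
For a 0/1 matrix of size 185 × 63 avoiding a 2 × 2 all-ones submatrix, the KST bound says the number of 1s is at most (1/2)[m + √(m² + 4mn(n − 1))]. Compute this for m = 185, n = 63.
z(185, 63; 2, 2) ≤ (1/2)[185 + √(185² + 4·185·63·62)] = (1/2)[185 + √2924665] = 947.5826

Kővári–Sós–Turán: let r_1, ..., r_185 be the row sums and z = Σ r_i the total number of 1s. Each pair of columns can share at most one row with both entries 1 (else a 2×2 all-ones block appears), so Σ_i C(r_i, 2) ≤ C(63, 2) = 1953. By convexity Σ_i C(r_i, 2) ≥ 185·C(z/185, 2) = z(z − 185)/(2·185), giving z² − 185z − 185·63·62 ≤ 0 and hence z ≤ (1/2)[185 + √(34225 + 4·722610)] = (1/2)[185 + √2924665] ≈ (1/2)(185 + 1710.1652) = 947.5826.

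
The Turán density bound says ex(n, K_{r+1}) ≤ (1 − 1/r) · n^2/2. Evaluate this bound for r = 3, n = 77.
Turán density bound = (2/3) · 77^2/2 = 5929/3 ≈ 1976.3333

Turán's theorem: ex(n, K_{r+1}) is achieved by the complete r-partite Turán graph T(n, r) with parts as balanced as possible, and is at most (1 − 1/r) · n^2/2. For r = 3, n = 77: the density bound is (2/3) · 5929/2 = 5929/3 ≈ 1976.3333. The integer-valued extremum is e(T(77, 3)) = 1976, which is strictly less than the density bound 5929/3 since 3 ∤ 77 (the parts of T(77, 3) cannot all be equal).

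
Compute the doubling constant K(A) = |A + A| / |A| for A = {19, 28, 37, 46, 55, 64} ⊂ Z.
K = |A + A| / |A| = 11/6

Enumerate A + A = {a + b : a, b ∈ A}. With |A| = 6, there are |A|^2 = 36 ordered sum pairs; collecting distinct values, A + A = {38, 47, 56, 65, 74, 83, 92, 101, 110, 119, 128}, so |A + A| = 11. Thus K = 11/6. Here |A + A| = 2|A| − 1 = 11, the minimum possible — so K = 11/6 is minimal, which holds iff A is an arithmetic progression.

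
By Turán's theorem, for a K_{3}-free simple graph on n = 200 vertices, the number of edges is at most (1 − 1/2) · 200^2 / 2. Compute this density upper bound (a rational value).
Turán density bound = (1/2) · 200^2/2 = 10000

Turán's theorem: ex(n, K_{r+1}) is achieved by the complete r-partite Turán graph T(n, r) with parts as balanced as possible, and is at most (1 − 1/r) · n^2/2. For r = 2, n = 200: the density bound is (1/2) · 40000/2 = 10000. Since 2 ∣ 200, the Turán graph T(200, 2) has parts of equal size 100, and its edge count e(T(200, 2)) = 10000 attains the density bound exactly.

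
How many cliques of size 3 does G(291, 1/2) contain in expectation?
E[# K_3] = C(291, 3) · (1/2)^C(3, 2) = 4064785 / 2^3 = 508098.125

For each 3-subset S of vertices (there are C(291, 3) = 4064785 such S), let X_S = 1 if S induces a K_3 (all C(3, 2) = 3 edges present). Then P(X_S = 1) = (1/2)^3 = 1/8. By linearity of expectation, E[# K_3] = C(291, 3) · (1/2)^3 = 4064785 / 8 = 508098.125.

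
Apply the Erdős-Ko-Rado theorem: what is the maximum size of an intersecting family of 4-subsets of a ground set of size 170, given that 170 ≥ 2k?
max |F| = C(169, 3) = 790244

The Erdős-Ko-Rado theorem states: for n ≥ 2k, an intersecting family of k-subsets of an n-element set has size at most C(n − 1, k − 1), with equality for 'star' families {A ⊆ [n] : |A| = k, i ∈ A} (fix an element i). For n = 170, k = 4: C(169, 3) = 790244.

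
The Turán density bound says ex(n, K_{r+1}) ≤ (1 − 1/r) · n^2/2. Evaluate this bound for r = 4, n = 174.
Turán density bound = (3/4) · 174^2/2 = 22707/2 ≈ 11353.5

Turán's theorem: ex(n, K_{r+1}) is achieved by the complete r-partite Turán graph T(n, r) with parts as balanced as possible, and is at most (1 − 1/r) · n^2/2. For r = 4, n = 174: the density bound is (3/4) · 30276/2 = 22707/2 ≈ 11353.5. The integer-valued extremum is e(T(174, 4)) = 11353, which is strictly less than the density bound 22707/2 since 4 ∤ 174 (the parts of T(174, 4) cannot all be equal).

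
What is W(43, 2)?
W(43, 2) = 43 + 1 = 44

A 2-term AP is any pair of integers, so a monochromatic 2-AP exists iff some colour is used at least twice. With 43 colours, the colouring i ↦ i on {1, ..., 43} uses each colour once, avoiding any monochromatic pair, so W(43, 2) > 43. For {1, ..., 44}, pigeonhole forces two integers of the same colour, which form a monochromatic 2-AP. Hence W(43, 2) = 44.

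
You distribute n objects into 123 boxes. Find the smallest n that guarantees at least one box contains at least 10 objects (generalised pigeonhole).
n = (10 − 1)·123 + 1 = 1108

By the generalised pigeonhole principle, to guarantee some box contains ≥ r objects we need more than (r − 1) · k objects total. Threshold: n = (r − 1) · k + 1. With r = 10 and k = 123: n = 9 · 123 + 1 = 1107 + 1 = 1108. For n = 1107 = 9 · 123, we can put exactly 9 objects in every box, avoiding 10 in any single one — so 1108 is tight.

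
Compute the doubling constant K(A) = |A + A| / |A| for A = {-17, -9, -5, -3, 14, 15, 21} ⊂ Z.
K = |A + A| / |A| = 27/7

Enumerate A + A = {a + b : a, b ∈ A}. With |A| = 7, there are |A|^2 = 49 ordered sum pairs; collecting distinct values, A + A = {-34, -26, -22, -20, -18, -14, -12, -10, -8, -6, -3, -2, 4, 5, 6, 9, 10, 11, 12, 16, 18, 28, 29, 30, 35, 36, 42}, so |A + A| = 27. Thus K = 27/7. For comparison, the minimum possible |A + A| over all 7-element sets is 2·7 − 1 = 13 (so min K = 13/7), attained only by arithmetic progressions.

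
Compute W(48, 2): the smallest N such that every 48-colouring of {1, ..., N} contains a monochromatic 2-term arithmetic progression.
W(48, 2) = 48 + 1 = 49

A 2-term AP is any pair of integers, so a monochromatic 2-AP exists iff some colour is used at least twice. With 48 colours, the colouring i ↦ i on {1, ..., 48} uses each colour once, avoiding any monochromatic pair, so W(48, 2) > 48. For {1, ..., 49}, pigeonhole forces two integers of the same colour, which form a monochromatic 2-AP. Hence W(48, 2) = 49.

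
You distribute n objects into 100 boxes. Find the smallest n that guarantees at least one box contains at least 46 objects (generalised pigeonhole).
n = (46 − 1)·100 + 1 = 4501

By the generalised pigeonhole principle, to guarantee some box contains ≥ r objects we need more than (r − 1) · k objects total. Threshold: n = (r − 1) · k + 1. With r = 46 and k = 100: n = 45 · 100 + 1 = 4500 + 1 = 4501. For n = 4500 = 45 · 100, we can put exactly 45 objects in every box, avoiding 46 in any single one — so 4501 is tight.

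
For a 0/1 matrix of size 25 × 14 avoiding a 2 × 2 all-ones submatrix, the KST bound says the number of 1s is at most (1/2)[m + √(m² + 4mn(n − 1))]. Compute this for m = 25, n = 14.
z(25, 14; 2, 2) ≤ (1/2)[25 + √(25² + 4·25·14·13)] = (1/2)[25 + √18825] = 81.1021

Kővári–Sós–Turán: let r_1, ..., r_25 be the row sums and z = Σ r_i the total number of 1s. Each pair of columns can share at most one row with both entries 1 (else a 2×2 all-ones block appears), so Σ_i C(r_i, 2) ≤ C(14, 2) = 91. By convexity Σ_i C(r_i, 2) ≥ 25·C(z/25, 2) = z(z − 25)/(2·25), giving z² − 25z − 25·14·13 ≤ 0 and hence z ≤ (1/2)[25 + √(625 + 4·4550)] = (1/2)[25 + √18825] ≈ (1/2)(25 + 137.2042) = 81.1021.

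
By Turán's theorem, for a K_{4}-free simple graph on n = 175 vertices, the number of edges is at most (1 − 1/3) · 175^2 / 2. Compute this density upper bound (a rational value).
Turán density bound = (2/3) · 175^2/2 = 30625/3 ≈ 10208.3333

Turán's theorem: ex(n, K_{r+1}) is achieved by the complete r-partite Turán graph T(n, r) with parts as balanced as possible, and is at most (1 − 1/r) · n^2/2. For r = 3, n = 175: the density bound is (2/3) · 30625/2 = 30625/3 ≈ 10208.3333. The integer-valued extremum is e(T(175, 3)) = 10208, which is strictly less than the density bound 30625/3 since 3 ∤ 175 (the parts of T(175, 3) cannot all be equal).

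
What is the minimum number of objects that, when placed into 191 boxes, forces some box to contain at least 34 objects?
n = (34 − 1)·191 + 1 = 6304

By the generalised pigeonhole principle, to guarantee some box contains ≥ r objects we need more than (r − 1) · k objects total. Threshold: n = (r − 1) · k + 1. With r = 34 and k = 191: n = 33 · 191 + 1 = 6303 + 1 = 6304. For n = 6303 = 33 · 191, we can put exactly 33 objects in every box, avoiding 34 in any single one — so 6304 is tight.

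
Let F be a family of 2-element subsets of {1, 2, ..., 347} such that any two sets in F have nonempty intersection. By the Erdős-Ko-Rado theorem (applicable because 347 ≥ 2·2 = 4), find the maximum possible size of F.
max |F| = C(346, 1) = 346

The Erdős-Ko-Rado theorem states: for n ≥ 2k, an intersecting family of k-subsets of an n-element set has size at most C(n − 1, k − 1), with equality for 'star' families {A ⊆ [n] : |A| = k, i ∈ A} (fix an element i). For n = 347, k = 2: C(346, 1) = 346.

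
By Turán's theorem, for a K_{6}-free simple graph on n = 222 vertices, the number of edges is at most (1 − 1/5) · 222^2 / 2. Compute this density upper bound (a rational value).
Turán density bound = (4/5) · 222^2/2 = 98568/5 ≈ 19713.6

Turán's theorem: ex(n, K_{r+1}) is achieved by the complete r-partite Turán graph T(n, r) with parts as balanced as possible, and is at most (1 − 1/r) · n^2/2. For r = 5, n = 222: the density bound is (4/5) · 49284/2 = 98568/5 ≈ 19713.6. The integer-valued extremum is e(T(222, 5)) = 19713, which is strictly less than the density bound 98568/5 since 5 ∤ 222 (the parts of T(222, 5) cannot all be equal).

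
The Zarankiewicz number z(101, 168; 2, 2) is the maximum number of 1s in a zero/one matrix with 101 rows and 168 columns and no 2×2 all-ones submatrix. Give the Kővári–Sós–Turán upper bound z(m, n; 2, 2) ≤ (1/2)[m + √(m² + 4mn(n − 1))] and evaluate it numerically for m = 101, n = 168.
z(101, 168; 2, 2) ≤ (1/2)[101 + √(101² + 4·101·168·167)] = (1/2)[101 + √11344825] = 1734.604

Kővári–Sós–Turán: let r_1, ..., r_101 be the row sums and z = Σ r_i the total number of 1s. Each pair of columns can share at most one row with both entries 1 (else a 2×2 all-ones block appears), so Σ_i C(r_i, 2) ≤ C(168, 2) = 14028. By convexity Σ_i C(r_i, 2) ≥ 101·C(z/101, 2) = z(z − 101)/(2·101), giving z² − 101z − 101·168·167 ≤ 0 and hence z ≤ (1/2)[101 + √(10201 + 4·2833656)] = (1/2)[101 + √11344825] ≈ (1/2)(101 + 3368.208) = 1734.604.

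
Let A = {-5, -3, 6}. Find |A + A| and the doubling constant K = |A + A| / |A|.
K = |A + A| / |A| = 6/3 = 2

Enumerate A + A = {a + b : a, b ∈ A}. With |A| = 3, there are |A|^2 = 9 ordered sum pairs; collecting distinct values, A + A = {-10, -8, -6, 1, 3, 12}, so |A + A| = 6. Thus K = 6/3 = 2. For comparison, the minimum possible |A + A| over all 3-element sets is 2·3 − 1 = 5 (so min K = 5/3), attained only by arithmetic progressions.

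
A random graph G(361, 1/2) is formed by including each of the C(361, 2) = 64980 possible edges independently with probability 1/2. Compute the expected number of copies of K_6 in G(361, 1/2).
E[# K_6] = C(361, 6) · (1/2)^C(6, 2) = 2948308303332 / 2^15 = 737077075833/8192 ≈ 89975228.983521

For each 6-subset S of vertices (there are C(361, 6) = 2948308303332 such S), let X_S = 1 if S induces a K_6 (all C(6, 2) = 15 edges present). Then P(X_S = 1) = (1/2)^15 = 1/32768. By linearity of expectation, E[# K_6] = C(361, 6) · (1/2)^15 = 2948308303332 / 32768 = 737077075833/8192 ≈ 89975228.983521.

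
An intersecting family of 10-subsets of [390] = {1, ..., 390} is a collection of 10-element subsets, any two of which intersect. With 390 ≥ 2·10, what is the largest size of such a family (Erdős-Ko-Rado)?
max |F| = C(389, 9) = 512030262907323952

The Erdős-Ko-Rado theorem states: for n ≥ 2k, an intersecting family of k-subsets of an n-element set has size at most C(n − 1, k − 1), with equality for 'star' families {A ⊆ [n] : |A| = k, i ∈ A} (fix an element i). For n = 390, k = 10: C(389, 9) = 512030262907323952.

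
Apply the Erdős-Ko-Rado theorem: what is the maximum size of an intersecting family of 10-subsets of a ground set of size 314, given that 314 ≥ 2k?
max |F| = C(313, 9) = 70750061022670315

The Erdős-Ko-Rado theorem states: for n ≥ 2k, an intersecting family of k-subsets of an n-element set has size at most C(n − 1, k − 1), with equality for 'star' families {A ⊆ [n] : |A| = k, i ∈ A} (fix an element i). For n = 314, k = 10: C(313, 9) = 70750061022670315.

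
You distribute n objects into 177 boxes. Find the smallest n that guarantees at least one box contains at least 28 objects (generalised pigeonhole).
n = (28 − 1)·177 + 1 = 4780

By the generalised pigeonhole principle, to guarantee some box contains ≥ r objects we need more than (r − 1) · k objects total. Threshold: n = (r − 1) · k + 1. With r = 28 and k = 177: n = 27 · 177 + 1 = 4779 + 1 = 4780. For n = 4779 = 27 · 177, we can put exactly 27 objects in every box, avoiding 28 in any single one — so 4780 is tight.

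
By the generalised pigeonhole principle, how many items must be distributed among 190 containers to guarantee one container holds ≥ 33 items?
n = (33 − 1)·190 + 1 = 6081

By the generalised pigeonhole principle, to guarantee some box contains ≥ r objects we need more than (r − 1) · k objects total. Threshold: n = (r − 1) · k + 1. With r = 33 and k = 190: n = 32 · 190 + 1 = 6080 + 1 = 6081. For n = 6080 = 32 · 190, we can put exactly 32 objects in every box, avoiding 33 in any single one — so 6081 is tight.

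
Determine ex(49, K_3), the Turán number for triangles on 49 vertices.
ex(49, K_3) = ⌊49^2/4⌋ = 600

Mantel (1907): a triangle-free graph on n vertices has at most ⌊n^2/4⌋ edges, with equality for the complete bipartite graph K_{⌊n/2⌋, ⌈n/2⌉}. For n = 49: ⌊49^2/4⌋ = ⌊2401/4⌋ = 600. The extremal graph is K_{24, 25}, which has 24·25 = 600 edges.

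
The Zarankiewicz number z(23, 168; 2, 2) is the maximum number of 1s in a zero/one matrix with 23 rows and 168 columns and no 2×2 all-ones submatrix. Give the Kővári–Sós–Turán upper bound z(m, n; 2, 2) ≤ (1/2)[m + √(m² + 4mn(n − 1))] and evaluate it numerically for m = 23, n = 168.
z(23, 168; 2, 2) ≤ (1/2)[23 + √(23² + 4·23·168·167)] = (1/2)[23 + √2581681] = 814.8805

Kővári–Sós–Turán: let r_1, ..., r_23 be the row sums and z = Σ r_i the total number of 1s. Each pair of columns can share at most one row with both entries 1 (else a 2×2 all-ones block appears), so Σ_i C(r_i, 2) ≤ C(168, 2) = 14028. By convexity Σ_i C(r_i, 2) ≥ 23·C(z/23, 2) = z(z − 23)/(2·23), giving z² − 23z − 23·168·167 ≤ 0 and hence z ≤ (1/2)[23 + √(529 + 4·645288)] = (1/2)[23 + √2581681] ≈ (1/2)(23 + 1606.761) = 814.8805.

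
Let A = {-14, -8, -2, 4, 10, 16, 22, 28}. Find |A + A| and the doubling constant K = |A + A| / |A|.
K = |A + A| / |A| = 15/8

Enumerate A + A = {a + b : a, b ∈ A}. With |A| = 8, there are |A|^2 = 64 ordered sum pairs; collecting distinct values, A + A = {-28, -22, -16, -10, -4, 2, 8, 14, 20, 26, 32, 38, 44, 50, 56}, so |A + A| = 15. Thus K = 15/8. Here |A + A| = 2|A| − 1 = 15, the minimum possible — so K = 15/8 is minimal, which holds iff A is an arithmetic progression.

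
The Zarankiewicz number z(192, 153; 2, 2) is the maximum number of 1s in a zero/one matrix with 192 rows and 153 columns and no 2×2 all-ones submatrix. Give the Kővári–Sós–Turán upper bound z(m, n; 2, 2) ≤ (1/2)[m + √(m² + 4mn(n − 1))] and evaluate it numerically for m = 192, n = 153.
z(192, 153; 2, 2) ≤ (1/2)[192 + √(192² + 4·192·153·152)] = (1/2)[192 + √17897472] = 2211.2702

Kővári–Sós–Turán: let r_1, ..., r_192 be the row sums and z = Σ r_i the total number of 1s. Each pair of columns can share at most one row with both entries 1 (else a 2×2 all-ones block appears), so Σ_i C(r_i, 2) ≤ C(153, 2) = 11628. By convexity Σ_i C(r_i, 2) ≥ 192·C(z/192, 2) = z(z − 192)/(2·192), giving z² − 192z − 192·153·152 ≤ 0 and hence z ≤ (1/2)[192 + √(36864 + 4·4465152)] = (1/2)[192 + √17897472] ≈ (1/2)(192 + 4230.5404) = 2211.2702.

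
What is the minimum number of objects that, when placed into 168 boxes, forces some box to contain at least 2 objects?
n = (2 − 1)·168 + 1 = 169

By the generalised pigeonhole principle, to guarantee some box contains ≥ r objects we need more than (r − 1) · k objects total. Threshold: n = (r − 1) · k + 1. With r = 2 and k = 168: n = 1 · 168 + 1 = 168 + 1 = 169. For n = 168 = 1 · 168, we can put exactly 1 objects in every box, avoiding 2 in any single one — so 169 is tight.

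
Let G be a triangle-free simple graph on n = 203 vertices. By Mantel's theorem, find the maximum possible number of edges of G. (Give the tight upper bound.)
ex(203, K_3) = ⌊203^2/4⌋ = 10302

Mantel (1907): a triangle-free graph on n vertices has at most ⌊n^2/4⌋ edges, with equality for the complete bipartite graph K_{⌊n/2⌋, ⌈n/2⌉}. For n = 203: ⌊203^2/4⌋ = ⌊41209/4⌋ = 10302. The extremal graph is K_{101, 102}, which has 101·102 = 10302 edges.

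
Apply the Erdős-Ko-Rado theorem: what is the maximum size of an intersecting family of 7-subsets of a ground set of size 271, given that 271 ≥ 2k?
max |F| = C(270, 6) = 508811728635

Erdős-Ko-Rado (1961): when n ≥ 2k, max |F| = C(n−1, k−1). The bound is attained by the star {A : i ∈ A} for any fixed i ∈ [n]. Here C(271−1, 7−1) = C(270, 6) = 508811728635.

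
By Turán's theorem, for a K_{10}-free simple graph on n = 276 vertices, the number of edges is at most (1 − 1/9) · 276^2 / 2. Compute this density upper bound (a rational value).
Turán density bound = (8/9) · 276^2/2 = 33856

Turán's theorem: ex(n, K_{r+1}) is achieved by the complete r-partite Turán graph T(n, r) with parts as balanced as possible, and is at most (1 − 1/r) · n^2/2. For r = 9, n = 276: the density bound is (8/9) · 76176/2 = 33856. The integer-valued extremum is e(T(276, 9)) = 33855, which is strictly less than the density bound 33856 since 9 ∤ 276 (the parts of T(276, 9) cannot all be equal).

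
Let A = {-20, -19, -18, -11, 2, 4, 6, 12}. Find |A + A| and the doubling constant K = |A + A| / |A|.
K = |A + A| / |A| = 31/8

Enumerate A + A = {a + b : a, b ∈ A}. With |A| = 8, there are |A|^2 = 64 ordered sum pairs; collecting distinct values, A + A = {-40, -39, -38, -37, -36, -31, -30, -29, -22, -18, -17, -16, -15, -14, -13, -12, -9, -8, -7, -6, -5, 1, 4, 6, 8, 10, 12, 14, 16, 18, 24}, so |A + A| = 31. Thus K = 31/8. For comparison, the minimum possible |A + A| over all 8-element sets is 2·8 − 1 = 15 (so min K = 15/8), attained only by arithmetic progressions.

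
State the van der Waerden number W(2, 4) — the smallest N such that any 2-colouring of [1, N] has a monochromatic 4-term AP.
W(2, 4) = 35

W(2, 4) = 35. The lower bound W(2, 4) > 34 comes from an explicit good 2-colouring of [1, 34]; the upper bound W(2, 4) ≤ 35 was verified by exhaustive search over 2-colourings of [1, 35].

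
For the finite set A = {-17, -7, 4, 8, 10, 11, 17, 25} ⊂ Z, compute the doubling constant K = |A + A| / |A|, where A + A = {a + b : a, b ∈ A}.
K = |A + A| / |A| = 33/8

Enumerate A + A = {a + b : a, b ∈ A}. With |A| = 8, there are |A|^2 = 64 ordered sum pairs; collecting distinct values, A + A = {-34, -24, -14, -13, -9, -7, -6, -3, 0, 1, 3, 4, 8, 10, 12, 14, 15, 16, 18, 19, 20, 21, 22, 25, 27, 28, 29, 33, 34, 35, 36, 42, 50}, so |A + A| = 33. Thus K = 33/8. For comparison, the minimum possible |A + A| over all 8-element sets is 2·8 − 1 = 15 (so min K = 15/8), attained only by arithmetic progressions.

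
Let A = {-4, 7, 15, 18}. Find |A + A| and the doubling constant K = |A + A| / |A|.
K = |A + A| / |A| = 9/4

Enumerate A + A = {a + b : a, b ∈ A}. With |A| = 4, there are |A|^2 = 16 ordered sum pairs; collecting distinct values, A + A = {-8, 3, 11, 14, 22, 25, 30, 33, 36}, so |A + A| = 9. Thus K = 9/4. For comparison, the minimum possible |A + A| over all 4-element sets is 2·4 − 1 = 7 (so min K = 7/4), attained only by arithmetic progressions.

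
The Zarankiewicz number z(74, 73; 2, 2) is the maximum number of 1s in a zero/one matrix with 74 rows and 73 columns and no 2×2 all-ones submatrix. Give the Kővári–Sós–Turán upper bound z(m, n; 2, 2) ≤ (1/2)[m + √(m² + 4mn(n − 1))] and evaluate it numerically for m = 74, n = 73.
z(74, 73; 2, 2) ≤ (1/2)[74 + √(74² + 4·74·73·72)] = (1/2)[74 + √1561252] = 661.7504

Kővári–Sós–Turán: let r_1, ..., r_74 be the row sums and z = Σ r_i the total number of 1s. Each pair of columns can share at most one row with both entries 1 (else a 2×2 all-ones block appears), so Σ_i C(r_i, 2) ≤ C(73, 2) = 2628. By convexity Σ_i C(r_i, 2) ≥ 74·C(z/74, 2) = z(z − 74)/(2·74), giving z² − 74z − 74·73·72 ≤ 0 and hence z ≤ (1/2)[74 + √(5476 + 4·388944)] = (1/2)[74 + √1561252] ≈ (1/2)(74 + 1249.5007) = 661.7504.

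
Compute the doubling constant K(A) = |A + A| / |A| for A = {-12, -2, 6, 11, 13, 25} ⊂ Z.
K = |A + A| / |A| = 21/6 = 7/2

Enumerate A + A = {a + b : a, b ∈ A}. With |A| = 6, there are |A|^2 = 36 ordered sum pairs; collecting distinct values, A + A = {-24, -14, -6, -4, -1, 1, 4, 9, 11, 12, 13, 17, 19, 22, 23, 24, 26, 31, 36, 38, 50}, so |A + A| = 21. Thus K = 21/6 = 7/2. For comparison, the minimum possible |A + A| over all 6-element sets is 2·6 − 1 = 11 (so min K = 11/6), attained only by arithmetic progressions.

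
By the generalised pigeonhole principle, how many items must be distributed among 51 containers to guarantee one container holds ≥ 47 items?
n = (47 − 1)·51 + 1 = 2347

By the generalised pigeonhole principle, to guarantee some box contains ≥ r objects we need more than (r − 1) · k objects total. Threshold: n = (r − 1) · k + 1. With r = 47 and k = 51: n = 46 · 51 + 1 = 2346 + 1 = 2347. For n = 2346 = 46 · 51, we can put exactly 46 objects in every box, avoiding 47 in any single one — so 2347 is tight.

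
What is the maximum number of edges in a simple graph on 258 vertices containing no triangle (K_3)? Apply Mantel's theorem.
ex(258, K_3) = ⌊258^2/4⌋ = 16641

Mantel (1907): a triangle-free graph on n vertices has at most ⌊n^2/4⌋ edges, with equality for the complete bipartite graph K_{⌊n/2⌋, ⌈n/2⌉}. For n = 258: ⌊258^2/4⌋ = ⌊66564/4⌋ = 16641. The extremal graph is K_{129, 129}, which has 129·129 = 16641 edges.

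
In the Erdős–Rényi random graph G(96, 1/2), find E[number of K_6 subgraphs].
E[# K_6] = C(96, 6) · (1/2)^C(6, 2) = 927048304 / 2^15 = 57940519/2048 ≈ 28291.269043

For each 6-subset S of vertices (there are C(96, 6) = 927048304 such S), let X_S = 1 if S induces a K_6 (all C(6, 2) = 15 edges present). Then P(X_S = 1) = (1/2)^15 = 1/32768. By linearity of expectation, E[# K_6] = C(96, 6) · (1/2)^15 = 927048304 / 32768 = 57940519/2048 ≈ 28291.269043.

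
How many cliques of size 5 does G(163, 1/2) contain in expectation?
E[# K_5] = C(163, 5) · (1/2)^C(5, 2) = 901289592 / 2^10 = 112661199/128 = 880165.6171875

For each 5-subset S of vertices (there are C(163, 5) = 901289592 such S), let X_S = 1 if S induces a K_5 (all C(5, 2) = 10 edges present). Then P(X_S = 1) = (1/2)^10 = 1/1024. By linearity of expectation, E[# K_5] = C(163, 5) · (1/2)^10 = 901289592 / 1024 = 112661199/128 = 880165.6171875.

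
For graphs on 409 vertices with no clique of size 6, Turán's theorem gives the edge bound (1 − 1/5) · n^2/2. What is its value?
Turán density bound = (4/5) · 409^2/2 = 334562/5 ≈ 66912.4

Turán's theorem: ex(n, K_{r+1}) is achieved by the complete r-partite Turán graph T(n, r) with parts as balanced as possible, and is at most (1 − 1/r) · n^2/2. For r = 5, n = 409: the density bound is (4/5) · 167281/2 = 334562/5 ≈ 66912.4. The integer-valued extremum is e(T(409, 5)) = 66912, which is strictly less than the density bound 334562/5 since 5 ∤ 409 (the parts of T(409, 5) cannot all be equal).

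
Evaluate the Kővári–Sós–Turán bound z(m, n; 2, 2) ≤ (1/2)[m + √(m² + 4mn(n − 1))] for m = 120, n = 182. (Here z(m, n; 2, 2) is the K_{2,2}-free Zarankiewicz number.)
z(120, 182; 2, 2) ≤ (1/2)[120 + √(120² + 4·120·182·181)] = (1/2)[120 + √15826560] = 2049.1305

Kővári–Sós–Turán: let r_1, ..., r_120 be the row sums and z = Σ r_i the total number of 1s. Each pair of columns can share at most one row with both entries 1 (else a 2×2 all-ones block appears), so Σ_i C(r_i, 2) ≤ C(182, 2) = 16471. By convexity Σ_i C(r_i, 2) ≥ 120·C(z/120, 2) = z(z − 120)/(2·120), giving z² − 120z − 120·182·181 ≤ 0 and hence z ≤ (1/2)[120 + √(14400 + 4·3953040)] = (1/2)[120 + √15826560] ≈ (1/2)(120 + 3978.2609) = 2049.1305.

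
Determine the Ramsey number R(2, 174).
R(2, 174) = 174

R(2, k) = k for all k ≥ 2: in a 2-colouring of K_k, either some edge is red (a red K_2) or all edges are blue (a blue K_k). And K_{173} coloured all-blue has no blue K_174, so R(2, 174) > 173. Hence R(2, 174) = 174.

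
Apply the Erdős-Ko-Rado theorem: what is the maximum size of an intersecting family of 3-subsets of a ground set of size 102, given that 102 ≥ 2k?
max |F| = C(101, 2) = 5050

The Erdős-Ko-Rado theorem states: for n ≥ 2k, an intersecting family of k-subsets of an n-element set has size at most C(n − 1, k − 1), with equality for 'star' families {A ⊆ [n] : |A| = k, i ∈ A} (fix an element i). For n = 102, k = 3: C(101, 2) = 5050.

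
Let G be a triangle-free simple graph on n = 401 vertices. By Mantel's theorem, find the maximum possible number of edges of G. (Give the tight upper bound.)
ex(401, K_3) = ⌊401^2/4⌋ = 40200

Mantel (1907): a triangle-free graph on n vertices has at most ⌊n^2/4⌋ edges, with equality for the complete bipartite graph K_{⌊n/2⌋, ⌈n/2⌉}. For n = 401: ⌊401^2/4⌋ = ⌊160801/4⌋ = 40200. The extremal graph is K_{200, 201}, which has 200·201 = 40200 edges.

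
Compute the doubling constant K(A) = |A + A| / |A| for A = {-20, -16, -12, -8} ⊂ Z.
K = |A + A| / |A| = 7/4

Enumerate A + A = {a + b : a, b ∈ A}. With |A| = 4, there are |A|^2 = 16 ordered sum pairs; collecting distinct values, A + A = {-40, -36, -32, -28, -24, -20, -16}, so |A + A| = 7. Thus K = 7/4. Here |A + A| = 2|A| − 1 = 7, the minimum possible — so K = 7/4 is minimal, which holds iff A is an arithmetic progression.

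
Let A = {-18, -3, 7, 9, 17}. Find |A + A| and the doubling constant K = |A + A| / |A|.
K = |A + A| / |A| = 14/5

Enumerate A + A = {a + b : a, b ∈ A}. With |A| = 5, there are |A|^2 = 25 ordered sum pairs; collecting distinct values, A + A = {-36, -21, -11, -9, -6, -1, 4, 6, 14, 16, 18, 24, 26, 34}, so |A + A| = 14. Thus K = 14/5. For comparison, the minimum possible |A + A| over all 5-element sets is 2·5 − 1 = 9 (so min K = 9/5), attained only by arithmetic progressions.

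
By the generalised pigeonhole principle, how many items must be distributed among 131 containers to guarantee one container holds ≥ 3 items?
n = (3 − 1)·131 + 1 = 263

By the generalised pigeonhole principle, to guarantee some box contains ≥ r objects we need more than (r − 1) · k objects total. Threshold: n = (r − 1) · k + 1. With r = 3 and k = 131: n = 2 · 131 + 1 = 262 + 1 = 263. For n = 262 = 2 · 131, we can put exactly 2 objects in every box, avoiding 3 in any single one — so 263 is tight.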